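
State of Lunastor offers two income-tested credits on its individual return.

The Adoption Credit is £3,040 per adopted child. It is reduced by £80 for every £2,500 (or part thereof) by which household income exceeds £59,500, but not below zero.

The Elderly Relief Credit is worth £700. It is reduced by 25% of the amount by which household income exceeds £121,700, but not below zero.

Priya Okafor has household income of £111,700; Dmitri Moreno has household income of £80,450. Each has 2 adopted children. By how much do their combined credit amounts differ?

Priya (£111,700): Adoption Credit: base = 2 × £3,040 = £6,080. income exceeds £59,500 by £52,200, which is 21 full-or-partial £2,500 increments; reduction = 21 × £80 = £1,680, leaving £4,400. Elderly Relief Credit: £111,700 is at or below the £121,700 threshold, so the full £700 applies. total £4,400 + £700 = £5,100
Dmitri (£80,450): Adoption Credit: base = 2 × £3,040 = £6,080. income exceeds £59,500 by £20,950, which is 9 full-or-partial £2,500 increments; reduction = 9 × £80 = £720, leaving £5,360. Elderly Relief Credit: £80,450 is at or below the £121,700 threshold, so the full £700 applies. total £5,360 + £700 = £6,060
Difference: |£5,100 − £6,060| = £960.

£960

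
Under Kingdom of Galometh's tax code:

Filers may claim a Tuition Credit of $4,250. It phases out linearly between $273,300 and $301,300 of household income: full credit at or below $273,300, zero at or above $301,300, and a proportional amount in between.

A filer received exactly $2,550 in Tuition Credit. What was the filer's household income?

$284,500

$2,550 is 2,550/4,250 of the full $4,250, so 1,700/4,250 of the $28,000 range has been used: income = $273,300 + $28,000 × 1,700/4,250 = $284,500.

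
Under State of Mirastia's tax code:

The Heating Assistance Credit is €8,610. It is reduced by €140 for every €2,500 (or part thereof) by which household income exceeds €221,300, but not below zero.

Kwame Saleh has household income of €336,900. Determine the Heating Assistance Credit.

€2,030

Heating Assistance Credit: income exceeds €221,300 by €115,600, which is 47 full-or-partial €2,500 increments; reduction = 47 × €140 = €6,580, leaving €2,030.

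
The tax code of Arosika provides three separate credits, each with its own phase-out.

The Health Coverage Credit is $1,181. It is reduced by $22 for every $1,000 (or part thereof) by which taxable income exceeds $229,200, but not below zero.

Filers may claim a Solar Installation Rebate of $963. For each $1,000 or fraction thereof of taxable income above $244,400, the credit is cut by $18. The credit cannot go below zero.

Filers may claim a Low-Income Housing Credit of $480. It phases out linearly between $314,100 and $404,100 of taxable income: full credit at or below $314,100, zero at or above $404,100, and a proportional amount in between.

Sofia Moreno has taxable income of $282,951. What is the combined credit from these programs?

$741

Health Coverage Credit: income exceeds $229,200 by $53,751 → 54 increments × $22 = $1,188 ≥ base, so the credit is $0.
Solar Installation Rebate: income exceeds $244,400 by $38,551, which is 39 full-or-partial $1,000 increments; reduction = 39 × $18 = $702, leaving $261.
Low-Income Housing Credit: $282,951 is at or below the $314,100 threshold, so the full $480 applies.
Total: $0 + $261 + $480 = $741.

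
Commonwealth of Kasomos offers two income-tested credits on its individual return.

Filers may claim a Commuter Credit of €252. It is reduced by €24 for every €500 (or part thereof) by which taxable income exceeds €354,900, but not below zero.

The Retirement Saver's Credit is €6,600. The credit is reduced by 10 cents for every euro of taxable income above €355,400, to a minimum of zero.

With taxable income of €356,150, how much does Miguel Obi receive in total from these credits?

€6,705

Commuter Credit: income exceeds €354,900 by €1,250, which is 3 full-or-partial €500 increments; reduction = 3 × €24 = €72, leaving €180.
Retirement Saver's Credit: 10% of the €750 excess over €355,400 is €75; credit = €6,600 − €75 = €6,525.
Total: €180 + €6,525 = €6,705.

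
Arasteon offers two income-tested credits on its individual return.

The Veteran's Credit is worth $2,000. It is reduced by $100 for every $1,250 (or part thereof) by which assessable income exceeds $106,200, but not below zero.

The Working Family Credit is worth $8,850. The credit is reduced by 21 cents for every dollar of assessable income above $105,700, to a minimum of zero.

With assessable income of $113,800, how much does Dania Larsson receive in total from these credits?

$8,449

Veteran's Credit: income exceeds $106,200 by $7,600, which is 7 full-or-partial $1,250 increments; reduction = 7 × $100 = $700, leaving $1,300.
Working Family Credit: 21% of the $8,100 excess over $105,700 is $1,701; credit = $8,850 − $1,701 = $7,149.
Total: $1,300 + $7,149 = $8,449.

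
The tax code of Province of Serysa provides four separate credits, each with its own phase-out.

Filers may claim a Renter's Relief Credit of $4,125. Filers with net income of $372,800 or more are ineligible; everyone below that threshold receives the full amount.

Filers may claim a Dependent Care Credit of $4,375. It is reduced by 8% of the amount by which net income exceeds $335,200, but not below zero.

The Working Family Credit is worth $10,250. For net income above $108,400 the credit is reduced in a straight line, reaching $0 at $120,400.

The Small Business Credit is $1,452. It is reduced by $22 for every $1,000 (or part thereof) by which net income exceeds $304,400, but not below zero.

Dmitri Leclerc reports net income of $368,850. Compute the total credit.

Renter's Relief Credit: $368,850 is below the $372,800 cutoff, so the full $4,125 applies.
Dependent Care Credit: 8% of the $33,650 excess over $335,200 is $2,692; credit = $4,375 − $2,692 = $1,683.
Working Family Credit: $368,850 is at or above $120,400, so the credit is $0.
Small Business Credit: income exceeds $304,400 by $64,450, which is 65 full-or-partial $1,000 increments; reduction = 65 × $22 = $1,430, leaving $22.
Total: $4,125 + $1,683 + $0 + $22 = $5,830.

$5,830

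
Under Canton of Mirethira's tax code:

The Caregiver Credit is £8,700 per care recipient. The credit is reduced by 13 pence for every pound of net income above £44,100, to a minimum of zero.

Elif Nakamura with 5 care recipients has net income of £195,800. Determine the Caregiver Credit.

Caregiver Credit: base = 5 × £8,700 = £43,500. 13% of the £151,700 excess over £44,100 is £19,721; credit = £43,500 − £19,721 = £23,779.

£23,779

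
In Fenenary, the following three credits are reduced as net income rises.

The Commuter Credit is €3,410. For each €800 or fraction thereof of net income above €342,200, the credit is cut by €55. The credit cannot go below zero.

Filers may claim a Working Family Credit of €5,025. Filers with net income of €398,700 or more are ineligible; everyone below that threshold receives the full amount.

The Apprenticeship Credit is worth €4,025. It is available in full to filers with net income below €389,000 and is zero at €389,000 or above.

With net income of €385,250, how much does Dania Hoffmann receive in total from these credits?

€9,490

Commuter Credit: income exceeds €342,200 by €43,050, which is 54 full-or-partial €800 increments; reduction = 54 × €55 = €2,970, leaving €440.
Working Family Credit: €385,250 is below the €398,700 cutoff, so the full €5,025 applies.
Apprenticeship Credit: €385,250 is below the €389,000 cutoff, so the full €4,025 applies.
Total: €440 + €5,025 + €4,025 = €9,490.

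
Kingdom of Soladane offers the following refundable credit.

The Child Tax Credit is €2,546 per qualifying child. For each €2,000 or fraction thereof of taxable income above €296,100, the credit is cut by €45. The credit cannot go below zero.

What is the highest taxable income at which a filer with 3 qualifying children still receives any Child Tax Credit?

€634,100

Full credit = 3 × €2,546 = €7,638.
After 169 increments the reduction is 169 × €45 = €7,605, leaving €33; one more increment wipes it out. Increment 169 ends at excess 169 × €2,000 = €338,000, so the highest qualifying income is €296,100 + €338,000 = €634,100.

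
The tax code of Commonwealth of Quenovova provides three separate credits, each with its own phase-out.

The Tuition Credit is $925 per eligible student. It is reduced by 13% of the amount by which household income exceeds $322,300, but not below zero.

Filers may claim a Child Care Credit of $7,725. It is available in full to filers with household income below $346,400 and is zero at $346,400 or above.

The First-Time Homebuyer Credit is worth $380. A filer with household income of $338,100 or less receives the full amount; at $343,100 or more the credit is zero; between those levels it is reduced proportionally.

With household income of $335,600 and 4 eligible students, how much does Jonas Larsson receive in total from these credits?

Tuition Credit: base = 4 × $925 = $3,700. 13% of the $13,300 excess over $322,300 is $1,729; credit = $3,700 − $1,729 = $1,971.
Child Care Credit: $335,600 is below the $346,400 cutoff, so the full $7,725 applies.
First-Time Homebuyer Credit: $335,600 is at or below the $338,100 threshold, so the full $380 applies.
Total: $1,971 + $7,725 + $380 = $10,076.

$10,076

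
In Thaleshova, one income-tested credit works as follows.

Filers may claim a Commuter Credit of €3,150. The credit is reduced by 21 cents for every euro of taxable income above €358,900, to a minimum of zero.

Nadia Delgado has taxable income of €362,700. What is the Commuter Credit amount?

€2,352

Commuter Credit: 21% of the €3,800 excess over €358,900 is €798; credit = €3,150 − €798 = €2,352.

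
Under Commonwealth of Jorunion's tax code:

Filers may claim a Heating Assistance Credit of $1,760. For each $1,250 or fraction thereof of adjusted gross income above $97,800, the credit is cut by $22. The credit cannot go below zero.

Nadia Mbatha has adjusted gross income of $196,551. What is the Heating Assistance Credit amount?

$0

Heating Assistance Credit: income exceeds $97,800 by $98,751 → 80 increments × $22 = $1,760 ≥ base, so the credit is $0.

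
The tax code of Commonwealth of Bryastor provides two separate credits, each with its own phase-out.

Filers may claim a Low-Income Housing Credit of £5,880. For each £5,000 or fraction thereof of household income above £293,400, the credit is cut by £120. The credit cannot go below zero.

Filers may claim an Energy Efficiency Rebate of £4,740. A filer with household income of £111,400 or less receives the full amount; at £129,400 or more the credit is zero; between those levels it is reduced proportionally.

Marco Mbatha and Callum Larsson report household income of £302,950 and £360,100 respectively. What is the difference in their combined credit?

Marco (£302,950): Low-Income Housing Credit: income exceeds £293,400 by £9,550, which is 2 full-or-partial £5,000 increments; reduction = 2 × £120 = £240, leaving £5,640. Energy Efficiency Rebate: £302,950 is at or above £129,400, so the credit is £0. total £5,640 + £0 = £5,640
Callum (£360,100): Low-Income Housing Credit: income exceeds £293,400 by £66,700, which is 14 full-or-partial £5,000 increments; reduction = 14 × £120 = £1,680, leaving £4,200. Energy Efficiency Rebate: £360,100 is at or above £129,400, so the credit is £0. total £4,200 + £0 = £4,200
Difference: |£5,640 − £4,200| = £1,440.

£1,440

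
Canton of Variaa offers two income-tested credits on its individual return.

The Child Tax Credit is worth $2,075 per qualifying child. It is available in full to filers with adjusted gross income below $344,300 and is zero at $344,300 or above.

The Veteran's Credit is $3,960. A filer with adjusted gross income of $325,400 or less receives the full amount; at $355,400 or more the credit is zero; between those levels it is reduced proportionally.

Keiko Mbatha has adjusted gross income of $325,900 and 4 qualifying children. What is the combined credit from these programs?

$12,194

Child Tax Credit: base = 4 × $2,075 = $8,300. $325,900 is below the $344,300 cutoff, so the full $8,300 applies.
Veteran's Credit: $325,900 is $500 into a $30,000 phase-out range, leaving 29,500/30,000 of the credit: $3,960 × 29,500/30,000 = $3,894.
Total: $8,300 + $3,894 = $12,194.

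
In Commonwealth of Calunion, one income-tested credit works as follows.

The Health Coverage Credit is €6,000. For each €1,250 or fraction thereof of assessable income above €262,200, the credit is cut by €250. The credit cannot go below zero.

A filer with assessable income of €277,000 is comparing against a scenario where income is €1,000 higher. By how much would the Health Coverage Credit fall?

At €277,000 — income exceeds €262,200 by €14,800, which is 12 full-or-partial €1,250 increments; reduction = 12 × €250 = €3,000, leaving €3,000.
At €278,000 — income exceeds €262,200 by €15,800, which is 13 full-or-partial €1,250 increments; reduction = 13 × €250 = €3,250, leaving €2,750.
Lost: €3,000 − €2,750 = €250.

€250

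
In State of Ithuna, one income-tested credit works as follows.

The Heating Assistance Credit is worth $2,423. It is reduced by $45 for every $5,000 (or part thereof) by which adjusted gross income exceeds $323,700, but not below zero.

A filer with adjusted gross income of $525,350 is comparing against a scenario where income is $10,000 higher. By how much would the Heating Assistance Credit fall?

At $525,350 — income exceeds $323,700 by $201,650, which is 41 full-or-partial $5,000 increments; reduction = 41 × $45 = $1,845, leaving $578.
At $535,350 — income exceeds $323,700 by $211,650, which is 43 full-or-partial $5,000 increments; reduction = 43 × $45 = $1,935, leaving $488.
Lost: $578 − $488 = $90.

$90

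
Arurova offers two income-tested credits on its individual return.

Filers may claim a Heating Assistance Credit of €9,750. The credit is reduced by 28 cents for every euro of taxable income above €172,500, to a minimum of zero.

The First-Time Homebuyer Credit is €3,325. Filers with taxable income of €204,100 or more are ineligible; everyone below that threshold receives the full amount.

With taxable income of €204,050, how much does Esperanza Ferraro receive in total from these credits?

Heating Assistance Credit: 28% of the €31,550 excess over €172,500 is €8,834; credit = €9,750 − €8,834 = €916.
First-Time Homebuyer Credit: €204,050 is below the €204,100 cutoff, so the full €3,325 applies.
Total: €916 + €3,325 = €4,241.

€4,241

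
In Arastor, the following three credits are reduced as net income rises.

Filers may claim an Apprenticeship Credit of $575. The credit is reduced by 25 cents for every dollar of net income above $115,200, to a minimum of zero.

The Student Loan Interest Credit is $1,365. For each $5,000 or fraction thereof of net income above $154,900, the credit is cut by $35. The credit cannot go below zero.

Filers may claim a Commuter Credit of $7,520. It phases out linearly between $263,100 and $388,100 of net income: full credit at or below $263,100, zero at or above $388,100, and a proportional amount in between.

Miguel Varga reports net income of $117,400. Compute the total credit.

$8,910

Apprenticeship Credit: 25% of the $2,200 excess over $115,200 is $550; credit = $575 − $550 = $25.
Student Loan Interest Credit: $117,400 is at or below the $154,900 threshold, so the full $1,365 applies.
Commuter Credit: $117,400 is at or below the $263,100 threshold, so the full $7,520 applies.
Total: $25 + $1,365 + $7,520 = $8,910.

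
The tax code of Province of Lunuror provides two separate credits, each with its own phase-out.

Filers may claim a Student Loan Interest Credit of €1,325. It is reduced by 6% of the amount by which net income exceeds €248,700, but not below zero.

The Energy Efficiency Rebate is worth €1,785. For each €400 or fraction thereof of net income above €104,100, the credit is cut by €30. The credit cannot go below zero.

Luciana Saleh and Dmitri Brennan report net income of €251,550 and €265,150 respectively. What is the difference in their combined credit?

Luciana (€251,550): Student Loan Interest Credit: 6% of the €2,850 excess over €248,700 is €171; credit = €1,325 − €171 = €1,154. Energy Efficiency Rebate: income exceeds €104,100 by €147,450 → 369 increments × €30 = €11,070 ≥ base, so the credit is €0. total €1,154 + €0 = €1,154
Dmitri (€265,150): Student Loan Interest Credit: 6% of the €16,450 excess over €248,700 is €987; credit = €1,325 − €987 = €338. Energy Efficiency Rebate: income exceeds €104,100 by €161,050 → 403 increments × €30 = €12,090 ≥ base, so the credit is €0. total €338 + €0 = €338
Difference: |€1,154 − €338| = €816.

€816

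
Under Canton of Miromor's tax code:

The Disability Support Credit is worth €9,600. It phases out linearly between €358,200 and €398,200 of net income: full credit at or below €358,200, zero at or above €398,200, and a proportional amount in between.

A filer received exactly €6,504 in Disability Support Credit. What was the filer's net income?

€371,100

€6,504 is 6,504/9,600 of the full €9,600, so 3,096/9,600 of the €40,000 range has been used: income = €358,200 + €40,000 × 3,096/9,600 = €371,100.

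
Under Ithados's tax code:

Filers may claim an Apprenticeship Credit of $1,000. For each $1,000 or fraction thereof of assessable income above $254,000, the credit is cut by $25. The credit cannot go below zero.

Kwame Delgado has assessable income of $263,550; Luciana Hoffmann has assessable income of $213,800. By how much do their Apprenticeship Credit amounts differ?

$250

Kwame ($263,550): Apprenticeship Credit: income exceeds $254,000 by $9,550, which is 10 full-or-partial $1,000 increments; reduction = 10 × $25 = $250, leaving $750.
Luciana ($213,800): Apprenticeship Credit: $213,800 is at or below the $254,000 threshold, so the full $1,000 applies.
Difference: |$750 − $1,000| = $250.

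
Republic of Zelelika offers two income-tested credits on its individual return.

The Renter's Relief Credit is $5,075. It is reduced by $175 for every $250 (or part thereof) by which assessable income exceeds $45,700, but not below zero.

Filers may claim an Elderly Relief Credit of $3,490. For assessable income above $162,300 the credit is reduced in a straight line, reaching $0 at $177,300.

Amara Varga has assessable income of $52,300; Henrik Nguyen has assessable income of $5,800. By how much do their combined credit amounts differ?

Amara ($52,300): Renter's Relief Credit: income exceeds $45,700 by $6,600, which is 27 full-or-partial $250 increments; reduction = 27 × $175 = $4,725, leaving $350. Elderly Relief Credit: $52,300 is at or below the $162,300 threshold, so the full $3,490 applies. total $350 + $3,490 = $3,840
Henrik ($5,800): Renter's Relief Credit: $5,800 is at or below the $45,700 threshold, so the full $5,075 applies. Elderly Relief Credit: $5,800 is at or below the $162,300 threshold, so the full $3,490 applies. total $5,075 + $3,490 = $8,565
Difference: |$3,840 − $8,565| = $4,725.

$4,725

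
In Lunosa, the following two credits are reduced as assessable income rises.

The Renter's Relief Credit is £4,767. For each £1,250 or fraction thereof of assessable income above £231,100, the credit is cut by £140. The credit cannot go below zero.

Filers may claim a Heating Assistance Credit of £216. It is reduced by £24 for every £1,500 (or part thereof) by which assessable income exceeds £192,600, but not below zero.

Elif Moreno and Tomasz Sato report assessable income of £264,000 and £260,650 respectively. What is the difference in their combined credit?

Elif (£264,000): Renter's Relief Credit: income exceeds £231,100 by £32,900, which is 27 full-or-partial £1,250 increments; reduction = 27 × £140 = £3,780, leaving £987. Heating Assistance Credit: income exceeds £192,600 by £71,400 → 48 increments × £24 = £1,152 ≥ base, so the credit is £0. total £987 + £0 = £987
Tomasz (£260,650): Renter's Relief Credit: income exceeds £231,100 by £29,550, which is 24 full-or-partial £1,250 increments; reduction = 24 × £140 = £3,360, leaving £1,407. Heating Assistance Credit: income exceeds £192,600 by £68,050 → 46 increments × £24 = £1,104 ≥ base, so the credit is £0. total £1,407 + £0 = £1,407
Difference: |£987 − £1,407| = £420.

£420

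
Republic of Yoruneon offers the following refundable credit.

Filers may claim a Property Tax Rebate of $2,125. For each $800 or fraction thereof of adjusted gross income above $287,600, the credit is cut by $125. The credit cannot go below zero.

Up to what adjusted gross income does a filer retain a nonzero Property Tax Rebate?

After 16 increments the reduction is 16 × $125 = $2,000, leaving $125; one more increment wipes it out. Increment 16 ends at excess 16 × $800 = $12,800, so the highest qualifying income is $287,600 + $12,800 = $300,400.

$300,400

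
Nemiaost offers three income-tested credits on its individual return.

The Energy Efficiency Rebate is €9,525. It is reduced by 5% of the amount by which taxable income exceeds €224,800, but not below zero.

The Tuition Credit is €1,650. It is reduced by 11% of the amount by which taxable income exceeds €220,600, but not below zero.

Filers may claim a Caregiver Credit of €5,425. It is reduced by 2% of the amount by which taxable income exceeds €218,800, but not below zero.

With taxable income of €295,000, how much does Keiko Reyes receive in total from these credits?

Energy Efficiency Rebate: 5% of the €70,200 excess over €224,800 is €3,510; credit = €9,525 − €3,510 = €6,015.
Tuition Credit: 11% of the €74,400 excess over €220,600 is €8,184 ≥ base, so the credit is €0.
Caregiver Credit: 2% of the €76,200 excess over €218,800 is €1,524; credit = €5,425 − €1,524 = €3,901.
Total: €6,015 + €0 + €3,901 = €9,916.

€9,916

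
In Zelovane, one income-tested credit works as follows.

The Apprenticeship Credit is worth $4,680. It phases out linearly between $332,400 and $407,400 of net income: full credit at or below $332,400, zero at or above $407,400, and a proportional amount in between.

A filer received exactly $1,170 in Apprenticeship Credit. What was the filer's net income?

$388,650

$1,170 is 1,170/4,680 of the full $4,680, so 3,510/4,680 of the $75,000 range has been used: income = $332,400 + $75,000 × 3,510/4,680 = $388,650.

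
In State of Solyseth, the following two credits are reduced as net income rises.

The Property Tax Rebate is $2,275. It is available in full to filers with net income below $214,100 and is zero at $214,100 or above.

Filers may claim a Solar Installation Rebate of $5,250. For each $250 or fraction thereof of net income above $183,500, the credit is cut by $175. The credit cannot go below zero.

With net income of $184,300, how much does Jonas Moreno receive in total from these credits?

Property Tax Rebate: $184,300 is below the $214,100 cutoff, so the full $2,275 applies.
Solar Installation Rebate: income exceeds $183,500 by $800, which is 4 full-or-partial $250 increments; reduction = 4 × $175 = $700, leaving $4,550.
Total: $2,275 + $4,550 = $6,825.

$6,825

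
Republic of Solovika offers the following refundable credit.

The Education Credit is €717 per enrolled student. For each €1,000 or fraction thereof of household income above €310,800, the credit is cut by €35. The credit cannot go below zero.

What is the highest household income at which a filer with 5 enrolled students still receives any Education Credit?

Full credit = 5 × €717 = €3,585.
After 102 increments the reduction is 102 × €35 = €3,570, leaving €15; one more increment wipes it out. Increment 102 ends at excess 102 × €1,000 = €102,000, so the highest qualifying income is €310,800 + €102,000 = €412,800.

€412,800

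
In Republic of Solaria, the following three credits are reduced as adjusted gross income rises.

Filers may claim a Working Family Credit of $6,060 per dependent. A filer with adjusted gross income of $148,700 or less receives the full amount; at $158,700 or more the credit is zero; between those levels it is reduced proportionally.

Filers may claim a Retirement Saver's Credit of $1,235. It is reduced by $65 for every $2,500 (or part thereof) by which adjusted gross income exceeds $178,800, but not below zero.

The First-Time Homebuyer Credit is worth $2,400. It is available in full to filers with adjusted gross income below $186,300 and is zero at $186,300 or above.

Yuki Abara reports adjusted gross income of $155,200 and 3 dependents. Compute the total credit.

Working Family Credit: base = 3 × $6,060 = $18,180. $155,200 is $6,500 into a $10,000 phase-out range, leaving 3,500/10,000 of the credit: $18,180 × 3,500/10,000 = $6,363.
Retirement Saver's Credit: $155,200 is at or below the $178,800 threshold, so the full $1,235 applies.
First-Time Homebuyer Credit: $155,200 is below the $186,300 cutoff, so the full $2,400 applies.
Total: $6,363 + $1,235 + $2,400 = $9,998.

$9,998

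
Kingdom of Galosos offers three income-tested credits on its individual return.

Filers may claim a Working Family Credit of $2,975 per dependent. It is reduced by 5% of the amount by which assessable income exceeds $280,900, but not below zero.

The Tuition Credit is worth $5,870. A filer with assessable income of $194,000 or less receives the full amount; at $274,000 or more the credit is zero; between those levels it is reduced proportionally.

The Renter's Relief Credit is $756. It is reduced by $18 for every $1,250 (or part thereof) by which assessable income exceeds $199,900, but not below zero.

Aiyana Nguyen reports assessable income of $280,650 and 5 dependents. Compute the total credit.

Working Family Credit: base = 5 × $2,975 = $14,875. $280,650 is at or below the $280,900 threshold, so the full $14,875 applies.
Tuition Credit: $280,650 is at or above $274,000, so the credit is $0.
Renter's Relief Credit: income exceeds $199,900 by $80,750 → 65 increments × $18 = $1,170 ≥ base, so the credit is $0.
Total: $14,875 + $0 + $0 = $14,875.

$14,875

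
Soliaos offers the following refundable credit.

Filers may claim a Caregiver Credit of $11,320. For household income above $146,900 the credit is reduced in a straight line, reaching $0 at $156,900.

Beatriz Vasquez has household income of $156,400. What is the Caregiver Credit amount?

$566

Caregiver Credit: $156,400 is $9,500 into a $10,000 phase-out range, leaving 500/10,000 of the credit: $11,320 × 500/10,000 = $566.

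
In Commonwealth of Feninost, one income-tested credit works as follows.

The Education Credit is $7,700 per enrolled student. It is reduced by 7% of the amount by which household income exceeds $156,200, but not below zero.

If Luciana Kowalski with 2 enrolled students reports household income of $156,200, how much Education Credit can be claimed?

$15,400

Education Credit: base = 2 × $7,700 = $15,400. $156,200 is at or below the $156,200 threshold, so the full $15,400 applies.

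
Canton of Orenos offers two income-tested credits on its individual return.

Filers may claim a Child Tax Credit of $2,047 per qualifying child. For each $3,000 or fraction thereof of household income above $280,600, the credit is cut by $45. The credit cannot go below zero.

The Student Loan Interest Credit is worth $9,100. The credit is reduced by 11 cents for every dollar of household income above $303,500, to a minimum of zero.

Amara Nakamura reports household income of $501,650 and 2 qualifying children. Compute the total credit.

Child Tax Credit: base = 2 × $2,047 = $4,094. income exceeds $280,600 by $221,050, which is 74 full-or-partial $3,000 increments; reduction = 74 × $45 = $3,330, leaving $764.
Student Loan Interest Credit: 11% of the $198,150 excess over $303,500 is $21,796.50 ≥ base, so the credit is $0.
Total: $764 + $0 = $764.

$764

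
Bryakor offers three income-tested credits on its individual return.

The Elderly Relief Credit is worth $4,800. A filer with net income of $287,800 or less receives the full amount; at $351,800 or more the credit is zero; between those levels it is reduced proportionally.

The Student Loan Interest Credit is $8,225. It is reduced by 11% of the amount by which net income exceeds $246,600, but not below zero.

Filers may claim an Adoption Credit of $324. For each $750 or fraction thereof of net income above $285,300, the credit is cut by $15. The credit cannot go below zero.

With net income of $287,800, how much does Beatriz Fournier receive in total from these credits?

$8,757

Elderly Relief Credit: $287,800 is at or below the $287,800 threshold, so the full $4,800 applies.
Student Loan Interest Credit: 11% of the $41,200 excess over $246,600 is $4,532; credit = $8,225 − $4,532 = $3,693.
Adoption Credit: income exceeds $285,300 by $2,500, which is 4 full-or-partial $750 increments; reduction = 4 × $15 = $60, leaving $264.
Total: $4,800 + $3,693 + $264 = $8,757.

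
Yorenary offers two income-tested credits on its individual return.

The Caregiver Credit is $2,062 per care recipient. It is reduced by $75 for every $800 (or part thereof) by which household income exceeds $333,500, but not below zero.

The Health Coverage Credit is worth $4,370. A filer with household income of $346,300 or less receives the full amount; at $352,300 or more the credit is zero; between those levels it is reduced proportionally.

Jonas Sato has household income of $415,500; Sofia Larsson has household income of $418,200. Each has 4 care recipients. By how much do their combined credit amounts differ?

Jonas ($415,500): Caregiver Credit: base = 4 × $2,062 = $8,248. income exceeds $333,500 by $82,000, which is 103 full-or-partial $800 increments; reduction = 103 × $75 = $7,725, leaving $523. Health Coverage Credit: $415,500 is at or above $352,300, so the credit is $0. total $523 + $0 = $523
Sofia ($418,200): Caregiver Credit: base = 4 × $2,062 = $8,248. income exceeds $333,500 by $84,700, which is 106 full-or-partial $800 increments; reduction = 106 × $75 = $7,950, leaving $298. Health Coverage Credit: $418,200 is at or above $352,300, so the credit is $0. total $298 + $0 = $298
Difference: |$523 − $298| = $225.

$225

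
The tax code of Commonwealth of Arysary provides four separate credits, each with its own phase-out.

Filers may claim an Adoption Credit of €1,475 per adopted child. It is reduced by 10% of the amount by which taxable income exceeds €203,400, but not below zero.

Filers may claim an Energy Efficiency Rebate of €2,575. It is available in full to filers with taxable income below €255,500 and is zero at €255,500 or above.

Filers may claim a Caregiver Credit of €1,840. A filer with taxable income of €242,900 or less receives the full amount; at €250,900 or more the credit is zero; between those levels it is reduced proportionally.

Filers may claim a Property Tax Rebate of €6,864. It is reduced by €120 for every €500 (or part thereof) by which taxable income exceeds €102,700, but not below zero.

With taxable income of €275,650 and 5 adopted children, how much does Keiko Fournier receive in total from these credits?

€150

Adoption Credit: base = 5 × €1,475 = €7,375. 10% of the €72,250 excess over €203,400 is €7,225; credit = €7,375 − €7,225 = €150.
Energy Efficiency Rebate: €275,650 meets or exceeds the €255,500 cutoff, so the credit is €0.
Caregiver Credit: €275,650 is at or above €250,900, so the credit is €0.
Property Tax Rebate: income exceeds €102,700 by €172,950 → 346 increments × €120 = €41,520 ≥ base, so the credit is €0.
Total: €150 + €0 + €0 + €0 = €150.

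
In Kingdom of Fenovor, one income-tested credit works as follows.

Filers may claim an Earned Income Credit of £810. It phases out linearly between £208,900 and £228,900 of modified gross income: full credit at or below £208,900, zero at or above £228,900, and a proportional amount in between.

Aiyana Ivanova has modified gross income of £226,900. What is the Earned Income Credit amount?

£81

Earned Income Credit: £226,900 is £18,000 into a £20,000 phase-out range, leaving 2,000/20,000 of the credit: £810 × 2,000/20,000 = £81.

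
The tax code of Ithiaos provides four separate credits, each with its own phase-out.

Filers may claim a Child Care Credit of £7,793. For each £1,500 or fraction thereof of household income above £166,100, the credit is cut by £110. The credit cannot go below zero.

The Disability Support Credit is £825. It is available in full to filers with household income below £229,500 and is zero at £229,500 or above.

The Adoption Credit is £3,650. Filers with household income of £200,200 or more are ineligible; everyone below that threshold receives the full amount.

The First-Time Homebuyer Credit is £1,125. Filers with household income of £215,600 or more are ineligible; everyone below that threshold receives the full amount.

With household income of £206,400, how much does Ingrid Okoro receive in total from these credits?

Child Care Credit: income exceeds £166,100 by £40,300, which is 27 full-or-partial £1,500 increments; reduction = 27 × £110 = £2,970, leaving £4,823.
Disability Support Credit: £206,400 is below the £229,500 cutoff, so the full £825 applies.
Adoption Credit: £206,400 meets or exceeds the £200,200 cutoff, so the credit is £0.
First-Time Homebuyer Credit: £206,400 is below the £215,600 cutoff, so the full £1,125 applies.
Total: £4,823 + £825 + £0 + £1,125 = £6,773.

£6,773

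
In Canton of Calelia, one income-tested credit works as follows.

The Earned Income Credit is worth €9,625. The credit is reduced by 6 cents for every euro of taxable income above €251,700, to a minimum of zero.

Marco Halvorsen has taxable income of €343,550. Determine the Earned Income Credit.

Earned Income Credit: 6% of the €91,850 excess over €251,700 is €5,511; credit = €9,625 − €5,511 = €4,114.

€4,114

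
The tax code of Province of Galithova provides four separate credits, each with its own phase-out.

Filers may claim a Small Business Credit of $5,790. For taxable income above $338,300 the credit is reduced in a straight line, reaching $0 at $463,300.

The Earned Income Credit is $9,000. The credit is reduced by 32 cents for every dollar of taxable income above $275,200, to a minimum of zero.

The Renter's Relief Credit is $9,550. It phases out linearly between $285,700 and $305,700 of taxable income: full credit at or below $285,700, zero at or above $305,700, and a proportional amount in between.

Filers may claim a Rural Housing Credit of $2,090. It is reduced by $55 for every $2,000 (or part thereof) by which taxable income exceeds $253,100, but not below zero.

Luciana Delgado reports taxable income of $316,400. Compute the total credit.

$6,120

Small Business Credit: $316,400 is at or below the $338,300 threshold, so the full $5,790 applies.
Earned Income Credit: 32% of the $41,200 excess over $275,200 is $13,184 ≥ base, so the credit is $0.
Renter's Relief Credit: $316,400 is at or above $305,700, so the credit is $0.
Rural Housing Credit: income exceeds $253,100 by $63,300, which is 32 full-or-partial $2,000 increments; reduction = 32 × $55 = $1,760, leaving $330.
Total: $5,790 + $0 + $0 + $330 = $6,120.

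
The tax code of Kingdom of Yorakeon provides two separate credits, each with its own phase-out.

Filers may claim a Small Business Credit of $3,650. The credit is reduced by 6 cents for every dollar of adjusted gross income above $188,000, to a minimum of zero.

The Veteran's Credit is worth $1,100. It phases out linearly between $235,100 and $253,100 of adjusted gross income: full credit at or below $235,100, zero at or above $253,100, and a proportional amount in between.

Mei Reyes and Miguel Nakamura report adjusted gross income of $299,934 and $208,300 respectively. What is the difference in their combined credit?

Mei ($299,934): Small Business Credit: 6% of the $111,934 excess over $188,000 is $6,716.04 ≥ base, so the credit is $0. Veteran's Credit: $299,934 is at or above $253,100, so the credit is $0. total $0 + $0 = $0
Miguel ($208,300): Small Business Credit: 6% of the $20,300 excess over $188,000 is $1,218; credit = $3,650 − $1,218 = $2,432. Veteran's Credit: $208,300 is at or below the $235,100 threshold, so the full $1,100 applies. total $2,432 + $1,100 = $3,532
Difference: |$0 − $3,532| = $3,532.

$3,532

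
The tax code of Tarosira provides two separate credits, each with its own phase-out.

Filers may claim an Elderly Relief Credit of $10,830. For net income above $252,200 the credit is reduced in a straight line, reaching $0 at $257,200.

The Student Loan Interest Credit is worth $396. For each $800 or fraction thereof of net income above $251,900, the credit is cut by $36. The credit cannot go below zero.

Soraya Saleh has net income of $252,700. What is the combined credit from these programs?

$10,107

Elderly Relief Credit: $252,700 is $500 into a $5,000 phase-out range, leaving 4,500/5,000 of the credit: $10,830 × 4,500/5,000 = $9,747.
Student Loan Interest Credit: income exceeds $251,900 by $800, which is 1 full-or-partial $800 increment; reduction = 1 × $36 = $36, leaving $360.
Total: $9,747 + $360 = $10,107.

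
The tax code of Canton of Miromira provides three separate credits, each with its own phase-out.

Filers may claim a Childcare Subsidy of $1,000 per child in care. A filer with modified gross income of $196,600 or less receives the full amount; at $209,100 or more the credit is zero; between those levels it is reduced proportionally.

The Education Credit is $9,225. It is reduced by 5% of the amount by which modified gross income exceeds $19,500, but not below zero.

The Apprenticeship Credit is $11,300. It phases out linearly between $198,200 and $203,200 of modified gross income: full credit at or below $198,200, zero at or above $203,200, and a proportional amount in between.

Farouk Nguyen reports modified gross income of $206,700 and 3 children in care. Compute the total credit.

$576

Childcare Subsidy: base = 3 × $1,000 = $3,000. $206,700 is $10,100 into a $12,500 phase-out range, leaving 2,400/12,500 of the credit: $3,000 × 2,400/12,500 = $576.
Education Credit: 5% of the $187,200 excess over $19,500 is $9,360 ≥ base, so the credit is $0.
Apprenticeship Credit: $206,700 is at or above $203,200, so the credit is $0.
Total: $576 + $0 + $0 = $576.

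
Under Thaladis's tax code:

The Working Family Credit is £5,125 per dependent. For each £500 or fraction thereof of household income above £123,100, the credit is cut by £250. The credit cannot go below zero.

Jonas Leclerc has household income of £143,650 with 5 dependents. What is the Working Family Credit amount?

Working Family Credit: base = 5 × £5,125 = £25,625. income exceeds £123,100 by £20,550, which is 42 full-or-partial £500 increments; reduction = 42 × £250 = £10,500, leaving £15,125.

£15,125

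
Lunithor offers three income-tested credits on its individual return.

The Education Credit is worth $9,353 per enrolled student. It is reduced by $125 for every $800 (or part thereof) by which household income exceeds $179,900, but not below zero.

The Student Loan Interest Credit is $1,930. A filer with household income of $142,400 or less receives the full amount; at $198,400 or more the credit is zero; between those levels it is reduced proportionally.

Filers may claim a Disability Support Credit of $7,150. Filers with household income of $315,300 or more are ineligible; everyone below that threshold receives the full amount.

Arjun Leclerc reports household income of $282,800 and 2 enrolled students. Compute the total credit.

Education Credit: base = 2 × $9,353 = $18,706. income exceeds $179,900 by $102,900, which is 129 full-or-partial $800 increments; reduction = 129 × $125 = $16,125, leaving $2,581.
Student Loan Interest Credit: $282,800 is at or above $198,400, so the credit is $0.
Disability Support Credit: $282,800 is below the $315,300 cutoff, so the full $7,150 applies.
Total: $2,581 + $0 + $7,150 = $9,731.

$9,731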